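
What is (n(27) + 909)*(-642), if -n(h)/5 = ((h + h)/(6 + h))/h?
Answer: -6417218/11 ≈ -5.8338e+5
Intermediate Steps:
n(h) = -10/(6 + h) (n(h) = -5*(h + h)/(6 + h)/h = -5*(2*h)/(6 + h)/h = -5*2*h/(6 + h)/h = -10/(6 + h))
(n(27) + 909)*(-642) = (-10/(6 + 27) + 909)*(-642) = (-10/33 + 909)*(-642) = (29987/33)*(-642) = -6417218/11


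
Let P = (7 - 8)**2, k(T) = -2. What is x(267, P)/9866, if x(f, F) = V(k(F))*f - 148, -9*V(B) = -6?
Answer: 15/4933 ≈ 0.0030407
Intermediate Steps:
P = 1 (P = (-1)**2 = 1)
V(B) = 2/3 (V(B) = -1/9*(-6) = 2/3)
x(f, F) = -148 + 2*f/3 (x(f, F) = 2*f/3 - 148 = -148 + 2*f/3)
x(267, P)/9866 = (-148 + (2/3)*267)/9866 = (-148 + 178)*(1/9866) = 30*(1/9866) = 15/4933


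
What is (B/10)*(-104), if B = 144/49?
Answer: -7488/245 ≈ -30.563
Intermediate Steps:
B = 144/49 (B = 144*(1/49) = 144/49 ≈ 2.9388)
(B/10)*(-104) = ((144/49)/10)*(-104) = ((⅒)*(144/49))*(-104) = (72/245)*(-104) = -7488/245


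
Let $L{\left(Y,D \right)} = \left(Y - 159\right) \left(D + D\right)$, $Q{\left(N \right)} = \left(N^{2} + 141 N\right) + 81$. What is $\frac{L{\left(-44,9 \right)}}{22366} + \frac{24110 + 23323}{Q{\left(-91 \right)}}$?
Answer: $- \frac{538608102}{49976827} \approx -10.777$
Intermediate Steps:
$Q{\left(N \right)} = 81 + N^{2} + 141 N$
$L{\left(Y,D \right)} = 2 D \left(-159 + Y\right)$ ($L{\left(Y,D \right)} = \left(-159 + Y\right) 2 D = 2 D \left(-159 + Y\right)$)
$\frac{L{\left(-44,9 \right)}}{22366} + \frac{24110 + 23323}{Q{\left(-91 \right)}} = \frac{2 \cdot 9 \left(-159 - 44\right)}{22366} + \frac{24110 + 23323}{81 + \left(-91\right)^{2} + 141 \left(-91\right)} = 2 \cdot 9 \left(-203\right) \frac{1}{22366} + \frac{47433}{81 + 8281 - 12831} = \left(-3654\right) \frac{1}{22366} + \frac{47433}{-4469} = - \frac{1827}{11183} + 47433 \left(- \frac{1}{4469}\right) = - \frac{1827}{11183} - \frac{47433}{4469} = - \frac{538608102}{49976827}$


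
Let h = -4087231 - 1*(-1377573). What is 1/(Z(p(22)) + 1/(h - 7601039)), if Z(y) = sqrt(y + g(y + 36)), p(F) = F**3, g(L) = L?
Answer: 10310697/2267815002053757587 + 212620945251618*sqrt(5333)/2267815002053757587 ≈ 0.0068467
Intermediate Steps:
Z(y) = sqrt(36 + 2*y) (Z(y) = sqrt(y + (y + 36)) = sqrt(y + (36 + y)) = sqrt(36 + 2*y))
h = -2709658 (h = -4087231 + 1377573 = -2709658)
1/(Z(p(22)) + 1/(h - 7601039)) = 1/(sqrt(36 + 2*22**3) + 1/(-2709658 - 7601039)) = 1/(sqrt(36 + 2*10648) + 1/(-10310697)) = 1/(sqrt(36 + 21296) - 1/10310697) = 1/(sqrt(21332) - 1/10310697) = 1/(2*sqrt(5333) - 1/10310697) = 1/(-1/10310697 + 2*sqrt(5333))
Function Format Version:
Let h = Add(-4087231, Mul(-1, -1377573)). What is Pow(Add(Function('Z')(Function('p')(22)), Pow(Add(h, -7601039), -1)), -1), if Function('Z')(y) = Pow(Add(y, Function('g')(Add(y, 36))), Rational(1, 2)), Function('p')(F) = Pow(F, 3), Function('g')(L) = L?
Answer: Add(Rational(10310697, 2267815002053757587), Mul(Rational(212620945251618, 2267815002053757587), Pow(5333, Rational(1, 2)))) ≈ 0.0068467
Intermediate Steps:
Function('Z')(y) = Pow(Add(36, Mul(2, y)), Rational(1, 2)) (Function('Z')(y) = Pow(Add(y, Add(y, 36)), Rational(1, 2)) = Pow(Add(y, Add(36, y)), Rational(1, 2)) = Pow(Add(36, Mul(2, y)), Rational(1, 2)))
h = -2709658 (h = Add(-4087231, 1377573) = -2709658)
Pow(Add(Function('Z')(Function('p')(22)), Pow(Add(h, -7601039), -1)), -1) = Pow(Add(Pow(Add(36, Mul(2, Pow(22, 3))), Rational(1, 2)), Pow(Add(-2709658, -7601039), -1)), -1) = Pow(Add(Pow(Add(36, Mul(2, 10648)), Rational(1, 2)), Pow(-10310697, -1)), -1) = Pow(Add(Pow(Add(36, 21296), Rational(1, 2)), Rational(-1, 10310697)), -1) = Pow(Add(Pow(21332, Rational(1, 2)), Rational(-1, 10310697)), -1) = Pow(Add(Mul(2, Pow(5333, Rational(1, 2))), Rational(-1, 10310697)), -1) = Pow(Add(Rational(-1, 10310697), Mul(2, Pow(5333, Rational(1, 2)))), -1)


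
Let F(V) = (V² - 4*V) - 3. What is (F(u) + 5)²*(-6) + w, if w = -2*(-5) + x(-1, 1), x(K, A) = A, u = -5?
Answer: -13243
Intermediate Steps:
F(V) = -3 + V² - 4*V
w = 11 (w = -2*(-5) + 1 = 10 + 1 = 11)
(F(u) + 5)²*(-6) + w = ((-3 + (-5)² - 4*(-5)) + 5)²*(-6) + 11 = ((-3 + 25 + 20) + 5)²*(-6) + 11 = (42 + 5)²*(-6) + 11 = 47²*(-6) + 11 = 2209*(-6) + 11 = -13254 + 11 = -13243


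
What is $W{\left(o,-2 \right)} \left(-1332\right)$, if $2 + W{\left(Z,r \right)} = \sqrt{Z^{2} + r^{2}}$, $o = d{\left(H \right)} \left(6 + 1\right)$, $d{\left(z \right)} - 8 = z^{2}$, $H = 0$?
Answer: $2664 - 2664 \sqrt{785} \approx -71976.0$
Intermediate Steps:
$d{\left(z \right)} = 8 + z^{2}$
$o = 56$ ($o = \left(8 + 0^{2}\right) \left(6 + 1\right) = \left(8 + 0\right) 7 = 8 \cdot 7 = 56$)
$W{\left(Z,r \right)} = -2 + \sqrt{Z^{2} + r^{2}}$
$W{\left(o,-2 \right)} \left(-1332\right) = \left(-2 + \sqrt{56^{2} + \left(-2\right)^{2}}\right) \left(-1332\right) = \left(-2 + \sqrt{3136 + 4}\right) \left(-1332\right) = \left(-2 + \sqrt{3140}\right) \left(-1332\right) = \left(-2 + 2 \sqrt{785}\right) \left(-1332\right) = 2664 - 2664 \sqrt{785}$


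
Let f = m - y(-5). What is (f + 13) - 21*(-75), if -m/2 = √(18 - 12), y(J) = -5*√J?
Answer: 1588 - 2*√6 + 5*I*√5 ≈ 1583.1 + 11.18*I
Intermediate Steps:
m = -2*√6 (m = -2*√(18 - 12) = -2*√6 ≈ -4.8990)
f = -2*√6 + 5*I*√5 (f = -2*√6 - (-5)*√(-5) = -2*√6 - (-5)*I*√5 = -2*√6 + 5*I*√5 ≈ -4.899 + 11.18*I)
(f + 13) - 21*(-75) = ((-2*√6 + 5*I*√5) + 13) - 21*(-75) = (13 - 2*√6 + 5*I*√5) + 1575 = 1588 - 2*√6 + 5*I*√5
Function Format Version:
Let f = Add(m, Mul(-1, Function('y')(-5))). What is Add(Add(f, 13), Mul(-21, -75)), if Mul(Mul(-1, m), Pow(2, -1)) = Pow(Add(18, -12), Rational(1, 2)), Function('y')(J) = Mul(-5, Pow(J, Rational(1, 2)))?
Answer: Add(1588, Mul(-2, Pow(6, Rational(1, 2))), Mul(5, I, Pow(5, Rational(1, 2)))) ≈ Add(1583.1, Mul(11.180, I))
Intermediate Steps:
m = Mul(-2, Pow(6, Rational(1, 2))) (m = Mul(-2, Pow(Add(18, -12), Rational(1, 2))) = Mul(-2, Pow(6, Rational(1, 2))) ≈ -4.8990)
f = Add(Mul(-2, Pow(6, Rational(1, 2))), Mul(5, I, Pow(5, Rational(1, 2)))) (f = Add(Mul(-2, Pow(6, Rational(1, 2))), Mul(-1, Mul(-5, Pow(-5, Rational(1, 2))))) = Add(Mul(-2, Pow(6, Rational(1, 2))), Mul(-1, Mul(-5, Mul(I, Pow(5, Rational(1, 2)))))) = Add(Mul(-2, Pow(6, Rational(1, 2))), Mul(-1, Mul(-5, I, Pow(5, Rational(1, 2))))) = Add(Mul(-2, Pow(6, Rational(1, 2))), Mul(5, I, Pow(5, Rational(1, 2)))) ≈ Add(-4.8990, Mul(11.180, I)))
Add(Add(f, 13), Mul(-21, -75)) = Add(Add(Add(Mul(-2, Pow(6, Rational(1, 2))), Mul(5, I, Pow(5, Rational(1, 2)))), 13), Mul(-21, -75)) = Add(Add(13, Mul(-2, Pow(6, Rational(1, 2))), Mul(5, I, Pow(5, Rational(1, 2)))), 1575) = Add(1588, Mul(-2, Pow(6, Rational(1, 2))), Mul(5, I, Pow(5, Rational(1, 2))))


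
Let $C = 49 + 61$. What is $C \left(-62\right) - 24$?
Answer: $-6844$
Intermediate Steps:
$C = 110$
$C \left(-62\right) - 24 = 110 \left(-62\right) - 24 = -6820 - 24 = -6844$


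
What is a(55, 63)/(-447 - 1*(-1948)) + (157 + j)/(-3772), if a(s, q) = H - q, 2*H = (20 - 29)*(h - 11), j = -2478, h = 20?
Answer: 3093419/5661772 ≈ 0.54637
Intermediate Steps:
H = -81/2 (H = ((20 - 29)*(20 - 11))/2 = (-9*9)/2 = (½)*(-81) = -81/2 ≈ -40.500)
a(s, q) = -81/2 - q
a(55, 63)/(-447 - 1*(-1948)) + (157 + j)/(-3772) = (-81/2 - 1*63)/(-447 - 1*(-1948)) + (157 - 2478)/(-3772) = (-81/2 - 63)/(-447 + 1948) - 2321*(-1/3772) = -207/2/1501 + 2321/3772 = -207/2*1/1501 + 2321/3772 = -207/3002 + 2321/3772 = 3093419/5661772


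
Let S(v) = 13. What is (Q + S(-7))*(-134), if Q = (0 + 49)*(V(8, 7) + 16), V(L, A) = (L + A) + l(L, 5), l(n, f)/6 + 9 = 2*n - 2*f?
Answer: -87100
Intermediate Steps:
l(n, f) = -54 - 12*f + 12*n (l(n, f) = -54 + 6*(2*n - 2*f) = -54 + 6*(-2*f + 2*n) = -54 + (-12*f + 12*n) = -54 - 12*f + 12*n)
V(L, A) = -114 + A + 13*L (V(L, A) = (L + A) + (-54 - 12*5 + 12*L) = (A + L) + (-54 - 60 + 12*L) = (A + L) + (-114 + 12*L) = -114 + A + 13*L)
Q = 637 (Q = (0 + 49)*((-114 + 7 + 13*8) + 16) = 49*((-114 + 7 + 104) + 16) = 49*(-3 + 16) = 49*13 = 637)
(Q + S(-7))*(-134) = (637 + 13)*(-134) = 650*(-134) = -87100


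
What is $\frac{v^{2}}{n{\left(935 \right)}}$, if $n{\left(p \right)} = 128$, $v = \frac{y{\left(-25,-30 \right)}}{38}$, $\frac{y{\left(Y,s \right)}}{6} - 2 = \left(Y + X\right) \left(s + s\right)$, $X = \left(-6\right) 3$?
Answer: $\frac{15000129}{11552} \approx 1298.5$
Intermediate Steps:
$X = -18$
$y{\left(Y,s \right)} = 12 + 12 s \left(-18 + Y\right)$ ($y{\left(Y,s \right)} = 12 + 6 \left(Y - 18\right) \left(s + s\right) = 12 + 6 \left(-18 + Y\right) 2 s = 12 + 6 \cdot 2 s \left(-18 + Y\right) = 12 + 12 s \left(-18 + Y\right)$)
$v = \frac{7746}{19}$ ($v = \frac{12 - -6480 + 12 \left(-25\right) \left(-30\right)}{38} = \left(12 + 6480 + 9000\right) \frac{1}{38} = 15492 \cdot \frac{1}{38} = \frac{7746}{19} \approx 407.68$)
$\frac{v^{2}}{n{\left(935 \right)}} = \frac{\left(\frac{7746}{19}\right)^{2}}{128} = \frac{60000516}{361} \cdot \frac{1}{128} = \frac{15000129}{11552}$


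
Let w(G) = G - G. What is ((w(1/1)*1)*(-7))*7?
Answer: 0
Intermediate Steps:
w(G) = 0
((w(1/1)*1)*(-7))*7 = ((0*1)*(-7))*7 = (0*(-7))*7 = 0*7 = 0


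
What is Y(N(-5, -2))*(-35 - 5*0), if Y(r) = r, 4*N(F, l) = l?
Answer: 35/2 ≈ 17.500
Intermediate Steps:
N(F, l) = l/4
Y(N(-5, -2))*(-35 - 5*0) = ((¼)*(-2))*(-35 - 5*0) = -(-35 + 0)/2 = -½*(-35) = 35/2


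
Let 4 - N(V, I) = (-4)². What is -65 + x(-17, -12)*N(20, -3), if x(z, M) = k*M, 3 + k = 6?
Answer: 367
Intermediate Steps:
k = 3 (k = -3 + 6 = 3)
x(z, M) = 3*M
N(V, I) = -12 (N(V, I) = 4 - 1*(-4)² = 4 - 1*16 = 4 - 16 = -12)
-65 + x(-17, -12)*N(20, -3) = -65 + (3*(-12))*(-12) = -65 - 36*(-12) = -65 + 432 = 367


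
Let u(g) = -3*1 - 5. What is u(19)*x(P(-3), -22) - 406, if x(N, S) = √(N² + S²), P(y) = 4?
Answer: -406 - 80*√5 ≈ -584.89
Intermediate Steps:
u(g) = -8 (u(g) = -3 - 5 = -8)
u(19)*x(P(-3), -22) - 406 = -8*√(4² + (-22)²) - 406 = -8*√(16 + 484) - 406 = -80*√5 - 406 = -406 - 80*√5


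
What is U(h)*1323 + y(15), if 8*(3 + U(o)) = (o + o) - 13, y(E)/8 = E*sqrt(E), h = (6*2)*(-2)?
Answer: -112455/8 + 120*sqrt(15) ≈ -13592.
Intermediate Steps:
h = -24 (h = 12*(-2) = -24)
y(E) = 8*E**(3/2) (y(E) = 8*(E*sqrt(E)) = 8*E**(3/2))
U(o) = -37/8 + o/4 (U(o) = -3 + ((o + o) - 13)/8 = -3 + (2*o - 13)/8 = -3 + (-13 + 2*o)/8 = -3 + (-13/8 + o/4) = -37/8 + o/4)
U(h)*1323 + y(15) = (-37/8 + (1/4)*(-24))*1323 + 8*15**(3/2) = (-37/8 - 6)*1323 + 8*(15*sqrt(15)) = -85/8*1323 + 120*sqrt(15) = -112455/8 + 120*sqrt(15)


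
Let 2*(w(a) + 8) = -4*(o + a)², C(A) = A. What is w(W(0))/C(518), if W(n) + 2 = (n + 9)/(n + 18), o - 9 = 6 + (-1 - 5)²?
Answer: -9817/1036 ≈ -9.4759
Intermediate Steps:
o = 51 (o = 9 + (6 + (-1 - 5)²) = 9 + (6 + (-6)²) = 9 + (6 + 36) = 9 + 42 = 51)
W(n) = -2 + (9 + n)/(18 + n) (W(n) = -2 + (n + 9)/(n + 18) = -2 + (9 + n)/(18 + n))
w(a) = -8 - 2*(51 + a)² (w(a) = -8 + (-4*(51 + a)²)/2 = -8 - 2*(51 + a)²)
w(W(0))/C(518) = (-8 - 2*(51 + (-27 - 1*0)/(18 + 0))²)/518 = (-8 - 2*(51 + (-27 + 0)/18)²)*(1/518) = (-8 - 2*(51 + (1/18)*(-27))²)*(1/518) = (-8 - 2*(51 - 3/2)²)*(1/518) = (-8 - 2*(99/2)²)*(1/518) = (-8 - 2*9801/4)*(1/518) = (-8 - 9801/2)*(1/518) = -9817/2*1/518 = -9817/1036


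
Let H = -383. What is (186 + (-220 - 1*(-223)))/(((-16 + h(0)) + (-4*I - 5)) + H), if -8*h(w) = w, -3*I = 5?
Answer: -567/1192 ≈ -0.47567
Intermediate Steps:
I = -5/3 (I = -⅓*5 = -5/3 ≈ -1.6667)
h(w) = -w/8
(186 + (-220 - 1*(-223)))/(((-16 + h(0)) + (-4*I - 5)) + H) = (186 + (-220 - 1*(-223)))/(((-16 - ⅛*0) + (-4*(-5/3) - 5)) - 383) = (186 + (-220 + 223))/(((-16 + 0) + (20/3 - 5)) - 383) = (186 + 3)/((-16 + 5/3) - 383) = 189/(-43/3 - 383) = 189/(-1192/3) = 189*(-3/1192) = -567/1192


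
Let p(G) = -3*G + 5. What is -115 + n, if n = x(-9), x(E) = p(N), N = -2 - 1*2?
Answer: -98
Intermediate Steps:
N = -4 (N = -2 - 2 = -4)
p(G) = 5 - 3*G
x(E) = 17 (x(E) = 5 - 3*(-4) = 5 + 12 = 17)
n = 17
-115 + n = -115 + 17 = -98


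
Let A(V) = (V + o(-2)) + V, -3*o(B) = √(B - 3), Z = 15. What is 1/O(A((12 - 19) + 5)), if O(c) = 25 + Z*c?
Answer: I/(5*(√5 - 7*I)) ≈ -0.025926 + 0.0082817*I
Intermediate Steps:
o(B) = -√(-3 + B)/3 (o(B) = -√(B - 3)/3 = -√(-3 + B)/3)
A(V) = 2*V - I*√5/3 (A(V) = (V - √(-3 - 2)/3) + V = (V - I*√5/3) + V = 2*V - I*√5/3)
O(c) = 25 + 15*c
1/O(A((12 - 19) + 5)) = 1/(25 + 15*(2*((12 - 19) + 5) - I*√5/3)) = 1/(25 + 15*(2*(-7 + 5) - I*√5/3)) = 1/(25 + 15*(2*(-2) - I*√5/3)) = 1/(25 + 15*(-4 - I*√5/3)) = 1/(25 + (-60 - 5*I*√5)) = 1/(-35 - 5*I*√5)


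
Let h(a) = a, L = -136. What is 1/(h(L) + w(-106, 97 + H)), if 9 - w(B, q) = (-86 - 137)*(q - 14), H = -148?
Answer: -1/14622 ≈ -6.8390e-5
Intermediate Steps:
w(B, q) = -3113 + 223*q (w(B, q) = 9 - (-86 - 137)*(q - 14) = 9 - (-223)*(-14 + q) = 9 - (3122 - 223*q) = 9 + (-3122 + 223*q) = -3113 + 223*q)
1/(h(L) + w(-106, 97 + H)) = 1/(-136 + (-3113 + 223*(97 - 148))) = 1/(-136 + (-3113 + 223*(-51))) = 1/(-136 + (-3113 - 11373)) = 1/(-136 - 14486) = 1/(-14622) = -1/14622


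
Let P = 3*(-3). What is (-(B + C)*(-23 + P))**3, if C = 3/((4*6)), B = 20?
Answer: 267089984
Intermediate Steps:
P = -9
C = 1/8 (C = 3/24 = 3*(1/24) = 1/8 ≈ 0.12500)
(-(B + C)*(-23 + P))**3 = (-(20 + 1/8)*(-23 - 9))**3 = (-161*(-32)/8)**3 = (-1*(-644))**3 = 644**3 = 267089984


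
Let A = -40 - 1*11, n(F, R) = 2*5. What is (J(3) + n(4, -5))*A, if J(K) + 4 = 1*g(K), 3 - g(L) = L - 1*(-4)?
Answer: -102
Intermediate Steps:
n(F, R) = 10
g(L) = -1 - L (g(L) = 3 - (L - 1*(-4)) = 3 - (L + 4) = 3 - (4 + L) = 3 + (-4 - L) = -1 - L)
A = -51 (A = -40 - 11 = -51)
J(K) = -5 - K (J(K) = -4 + 1*(-1 - K) = -4 + (-1 - K) = -5 - K)
(J(3) + n(4, -5))*A = ((-5 - 1*3) + 10)*(-51) = ((-5 - 3) + 10)*(-51) = (-8 + 10)*(-51) = 2*(-51) = -102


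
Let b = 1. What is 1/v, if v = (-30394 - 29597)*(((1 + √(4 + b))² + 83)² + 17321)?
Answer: -12631/19123180012662 + 89*√5/9561590006331 ≈ -6.3969e-10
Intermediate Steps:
v = -1039104111 - 59991*(83 + (1 + √5)²)² (v = (-30394 - 29597)*(((1 + √(4 + 1))² + 83)² + 17321) = -59991*(((1 + √5)² + 83)² + 17321) = -59991*((83 + (1 + √5)²)² + 17321) = -59991*(17321 + (83 + (1 + √5)²)²) = -1039104111 - 59991*(83 + (1 + √5)²)² ≈ -1.5632e+9)
1/v = 1/(-1515492642 - 21356796*√5)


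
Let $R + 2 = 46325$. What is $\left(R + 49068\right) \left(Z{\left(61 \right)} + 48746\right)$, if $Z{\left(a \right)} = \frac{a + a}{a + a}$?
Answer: $4650025077$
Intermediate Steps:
$R = 46323$ ($R = -2 + 46325 = 46323$)
$Z{\left(a \right)} = 1$ ($Z{\left(a \right)} = \frac{2 a}{2 a} = 2 a \frac{1}{2 a} = 1$)
$\left(R + 49068\right) \left(Z{\left(61 \right)} + 48746\right) = \left(46323 + 49068\right) \left(1 + 48746\right) = 95391 \cdot 48747 = 4650025077$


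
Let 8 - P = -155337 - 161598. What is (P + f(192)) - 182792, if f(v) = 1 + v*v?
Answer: 171016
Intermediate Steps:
f(v) = 1 + v²
P = 316943 (P = 8 - (-155337 - 161598) = 8 - 1*(-316935) = 8 + 316935 = 316943)
(P + f(192)) - 182792 = (316943 + (1 + 192²)) - 182792 = (316943 + (1 + 36864)) - 182792 = (316943 + 36865) - 182792 = 353808 - 182792 = 171016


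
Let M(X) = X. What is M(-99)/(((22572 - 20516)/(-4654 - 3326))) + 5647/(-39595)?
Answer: 7817307917/20351830 ≈ 384.11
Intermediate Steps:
M(-99)/(((22572 - 20516)/(-4654 - 3326))) + 5647/(-39595) = -99*(-4654 - 3326)/(22572 - 20516) + 5647/(-39595) = -99/(2056/(-7980)) + 5647*(-1/39595) = -99/(2056*(-1/7980)) - 5647/39595 = -99/(-514/1995) - 5647/39595 = -99*(-1995/514) - 5647/39595 = 197505/514 - 5647/39595 = 7817307917/20351830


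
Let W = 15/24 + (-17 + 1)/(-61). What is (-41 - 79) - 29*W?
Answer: -71117/488 ≈ -145.73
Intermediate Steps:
W = 433/488 (W = 15*(1/24) - 16*(-1/61) = 5/8 + 16/61 = 433/488 ≈ 0.88729)
(-41 - 79) - 29*W = (-41 - 79) - 29*433/488 = -120 - 12557/488 = -71117/488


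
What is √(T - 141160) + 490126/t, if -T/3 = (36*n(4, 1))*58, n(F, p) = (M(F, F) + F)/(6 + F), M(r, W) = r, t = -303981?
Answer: -490126/303981 + 2*I*√913570/5 ≈ -1.6124 + 382.32*I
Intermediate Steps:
n(F, p) = 2*F/(6 + F) (n(F, p) = (F + F)/(6 + F) = (2*F)/(6 + F) = 2*F/(6 + F))
T = -25056/5 (T = -3*36*(2*4/(6 + 4))*58 = -3*36*(2*4/10)*58 = -3*36*(2*4*(⅒))*58 = -3*36*(⅘)*58 = -432*58/5 = -3*8352/5 = -25056/5 ≈ -5011.2)
√(T - 141160) + 490126/t = √(-25056/5 - 141160) + 490126/(-303981) = √(-730856/5) + 490126*(-1/303981) = 2*I*√913570/5 - 490126/303981 = -490126/303981 + 2*I*√913570/5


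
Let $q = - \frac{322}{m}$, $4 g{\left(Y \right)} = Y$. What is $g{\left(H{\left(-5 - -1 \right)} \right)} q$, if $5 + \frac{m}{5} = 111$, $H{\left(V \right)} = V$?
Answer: $\frac{161}{265} \approx 0.60755$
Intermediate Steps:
$g{\left(Y \right)} = \frac{Y}{4}$
$m = 530$ ($m = -25 + 5 \cdot 111 = -25 + 555 = 530$)
$q = - \frac{161}{265}$ ($q = - \frac{322}{530} = \left(-322\right) \frac{1}{530} = - \frac{161}{265} \approx -0.60755$)
$g{\left(H{\left(-5 - -1 \right)} \right)} q = \frac{-5 - -1}{4} \left(- \frac{161}{265}\right) = \frac{-5 + 1}{4} \left(- \frac{161}{265}\right) = \frac{1}{4} \left(-4\right) \left(- \frac{161}{265}\right) = \left(-1\right) \left(- \frac{161}{265}\right) = \frac{161}{265}$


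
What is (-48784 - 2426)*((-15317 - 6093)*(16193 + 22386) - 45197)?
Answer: 42300565470270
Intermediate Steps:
(-48784 - 2426)*((-15317 - 6093)*(16193 + 22386) - 45197) = -51210*(-21410*38579 - 45197) = -51210*(-825976390 - 45197) = -51210*(-826021587) = 42300565470270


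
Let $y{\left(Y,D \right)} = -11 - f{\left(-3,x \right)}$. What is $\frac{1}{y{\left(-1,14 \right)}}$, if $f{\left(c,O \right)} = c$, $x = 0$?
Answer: $- \frac{1}{8} \approx -0.125$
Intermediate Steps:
$y{\left(Y,D \right)} = -8$ ($y{\left(Y,D \right)} = -11 - -3 = -11 + 3 = -8$)
$\frac{1}{y{\left(-1,14 \right)}} = \frac{1}{-8} = - \frac{1}{8}$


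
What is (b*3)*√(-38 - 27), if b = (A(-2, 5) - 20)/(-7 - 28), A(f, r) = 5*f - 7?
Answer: 111*I*√65/35 ≈ 25.569*I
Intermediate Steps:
A(f, r) = -7 + 5*f
b = 37/35 (b = ((-7 + 5*(-2)) - 20)/(-7 - 28) = ((-7 - 10) - 20)/(-35) = (-17 - 20)*(-1/35) = -37*(-1/35) = 37/35 ≈ 1.0571)
(b*3)*√(-38 - 27) = ((37/35)*3)*√(-38 - 27) = 111*√(-65)/35 = 111*(I*√65)/35 = 111*I*√65/35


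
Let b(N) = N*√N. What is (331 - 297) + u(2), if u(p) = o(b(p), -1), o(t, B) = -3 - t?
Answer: 31 - 2*√2 ≈ 28.172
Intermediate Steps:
b(N) = N^(3/2)
u(p) = -3 - p^(3/2)
(331 - 297) + u(2) = (331 - 297) + (-3 - 2^(3/2)) = 34 + (-3 - 2*√2) = 31 - 2*√2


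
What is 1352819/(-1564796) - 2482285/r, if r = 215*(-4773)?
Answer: 499202709031/321157166244 ≈ 1.5544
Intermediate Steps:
r = -1026195
1352819/(-1564796) - 2482285/r = 1352819/(-1564796) - 2482285/(-1026195) = 1352819*(-1/1564796) - 2482285*(-1/1026195) = -1352819/1564796 + 496457/205239 = 499202709031/321157166244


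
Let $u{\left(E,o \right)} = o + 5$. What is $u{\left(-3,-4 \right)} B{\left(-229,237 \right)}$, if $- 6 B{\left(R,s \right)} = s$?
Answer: $- \frac{79}{2} \approx -39.5$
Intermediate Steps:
$B{\left(R,s \right)} = - \frac{s}{6}$
$u{\left(E,o \right)} = 5 + o$
$u{\left(-3,-4 \right)} B{\left(-229,237 \right)} = \left(5 - 4\right) \left(\left(- \frac{1}{6}\right) 237\right) = 1 \left(- \frac{79}{2}\right) = - \frac{79}{2}$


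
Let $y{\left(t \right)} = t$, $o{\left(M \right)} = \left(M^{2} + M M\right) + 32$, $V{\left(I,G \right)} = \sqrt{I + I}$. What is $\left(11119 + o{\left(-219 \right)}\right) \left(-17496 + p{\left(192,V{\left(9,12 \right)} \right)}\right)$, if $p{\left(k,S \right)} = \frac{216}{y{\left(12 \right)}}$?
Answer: $-1871421894$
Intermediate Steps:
$V{\left(I,G \right)} = \sqrt{2} \sqrt{I}$ ($V{\left(I,G \right)} = \sqrt{2 I} = \sqrt{2} \sqrt{I}$)
$o{\left(M \right)} = 32 + 2 M^{2}$ ($o{\left(M \right)} = \left(M^{2} + M^{2}\right) + 32 = 2 M^{2} + 32 = 32 + 2 M^{2}$)
$p{\left(k,S \right)} = 18$ ($p{\left(k,S \right)} = \frac{216}{12} = 216 \cdot \frac{1}{12} = 18$)
$\left(11119 + o{\left(-219 \right)}\right) \left(-17496 + p{\left(192,V{\left(9,12 \right)} \right)}\right) = \left(11119 + \left(32 + 2 \left(-219\right)^{2}\right)\right) \left(-17496 + 18\right) = \left(11119 + \left(32 + 2 \cdot 47961\right)\right) \left(-17478\right) = \left(11119 + \left(32 + 95922\right)\right) \left(-17478\right) = \left(11119 + 95954\right) \left(-17478\right) = 107073 \left(-17478\right) = -1871421894$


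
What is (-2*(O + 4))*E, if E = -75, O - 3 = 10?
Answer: 2550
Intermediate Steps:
O = 13 (O = 3 + 10 = 13)
(-2*(O + 4))*E = -2*(13 + 4)*(-75) = -2*17*(-75) = -34*(-75) = 2550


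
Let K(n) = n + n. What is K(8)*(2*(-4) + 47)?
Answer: 624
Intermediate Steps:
K(n) = 2*n
K(8)*(2*(-4) + 47) = (2*8)*(2*(-4) + 47) = 16*(-8 + 47) = 16*39 = 624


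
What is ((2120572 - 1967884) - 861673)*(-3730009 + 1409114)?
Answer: 1645479741575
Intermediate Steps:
((2120572 - 1967884) - 861673)*(-3730009 + 1409114) = (152688 - 861673)*(-2320895) = -708985*(-2320895) = 1645479741575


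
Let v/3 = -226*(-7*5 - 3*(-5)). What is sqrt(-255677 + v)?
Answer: I*sqrt(242117) ≈ 492.05*I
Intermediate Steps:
v = 13560 (v = 3*(-226*(-7*5 - 3*(-5))) = 3*(-226*(-35 + 15)) = 3*(-226*(-20)) = 3*4520 = 13560)
sqrt(-255677 + v) = sqrt(-255677 + 13560) = sqrt(-242117) = I*sqrt(242117)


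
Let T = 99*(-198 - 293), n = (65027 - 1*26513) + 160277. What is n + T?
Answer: 150182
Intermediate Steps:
n = 198791 (n = (65027 - 26513) + 160277 = 38514 + 160277 = 198791)
T = -48609 (T = 99*(-491) = -48609)
n + T = 198791 - 48609 = 150182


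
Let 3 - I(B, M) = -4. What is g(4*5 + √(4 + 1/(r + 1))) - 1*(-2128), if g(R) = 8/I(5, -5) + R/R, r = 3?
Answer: 14911/7 ≈ 2130.1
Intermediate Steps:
I(B, M) = 7 (I(B, M) = 3 - 1*(-4) = 3 + 4 = 7)
g(R) = 15/7 (g(R) = 8/7 + R/R = 8*(⅐) + 1 = 8/7 + 1 = 15/7)
g(4*5 + √(4 + 1/(r + 1))) - 1*(-2128) = 15/7 - 1*(-2128) = 15/7 + 2128 = 14911/7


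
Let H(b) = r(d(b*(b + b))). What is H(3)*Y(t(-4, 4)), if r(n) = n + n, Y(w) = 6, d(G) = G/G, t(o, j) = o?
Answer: 12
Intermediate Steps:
d(G) = 1
r(n) = 2*n
H(b) = 2 (H(b) = 2*1 = 2)
H(3)*Y(t(-4, 4)) = 2*6 = 12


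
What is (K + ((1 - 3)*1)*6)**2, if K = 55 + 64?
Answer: 11449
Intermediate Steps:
K = 119
(K + ((1 - 3)*1)*6)**2 = (119 + ((1 - 3)*1)*6)**2 = (119 - 2*1*6)**2 = (119 - 2*6)**2 = (119 - 12)**2 = 107**2 = 11449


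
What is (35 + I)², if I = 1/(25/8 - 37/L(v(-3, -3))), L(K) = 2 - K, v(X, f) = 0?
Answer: 18464209/15129 ≈ 1220.5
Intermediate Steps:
I = -8/123 (I = 1/(25/8 - 37/(2 - 1*0)) = 1/(25*(⅛) - 37/(2 + 0)) = 1/(25/8 - 37/2) = 1/(-123/8) = -8/123 ≈ -0.065041)
(35 + I)² = (35 - 8/123)² = (4297/123)² = 18464209/15129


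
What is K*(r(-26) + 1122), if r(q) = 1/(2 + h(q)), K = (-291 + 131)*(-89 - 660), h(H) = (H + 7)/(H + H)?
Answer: 16544870720/123 ≈ 1.3451e+8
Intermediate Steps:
h(H) = (7 + H)/(2*H) (h(H) = (7 + H)/((2*H)) = (7 + H)*(1/(2*H)) = (7 + H)/(2*H))
K = 119840 (K = -160*(-749) = 119840)
r(q) = 1/(2 + (7 + q)/(2*q))
K*(r(-26) + 1122) = 119840*(2*(-26)/(7 + 5*(-26)) + 1122) = 119840*(2*(-26)/(7 - 130) + 1122) = 119840*(2*(-26)/(-123) + 1122) = 119840*(2*(-26)*(-1/123) + 1122) = 119840*(52/123 + 1122) = 119840*(138058/123) = 16544870720/123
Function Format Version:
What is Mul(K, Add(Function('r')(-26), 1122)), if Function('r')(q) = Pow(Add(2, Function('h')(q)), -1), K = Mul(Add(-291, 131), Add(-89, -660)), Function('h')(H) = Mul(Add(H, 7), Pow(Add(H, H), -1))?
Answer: Rational(16544870720, 123) ≈ 1.3451e+8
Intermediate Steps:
Function('h')(H) = Mul(Rational(1, 2), Pow(H, -1), Add(7, H)) (Function('h')(H) = Mul(Add(7, H), Pow(Mul(2, H), -1)) = Mul(Add(7, H), Mul(Rational(1, 2), Pow(H, -1))) = Mul(Rational(1, 2), Pow(H, -1), Add(7, H)))
K = 119840 (K = Mul(-160, -749) = 119840)
Function('r')(q) = Pow(Add(2, Mul(Rational(1, 2), Pow(q, -1), Add(7, q))), -1)
Mul(K, Add(Function('r')(-26), 1122)) = Mul(119840, Add(Mul(2, -26, Pow(Add(7, Mul(5, -26)), -1)), 1122)) = Mul(119840, Add(Mul(2, -26, Pow(Add(7, -130), -1)), 1122)) = Mul(119840, Add(Mul(2, -26, Pow(-123, -1)), 1122)) = Mul(119840, Add(Mul(2, -26, Rational(-1, 123)), 1122)) = Mul(119840, Add(Rational(52, 123), 1122)) = Mul(119840, Rational(138058, 123)) = Rational(16544870720, 123)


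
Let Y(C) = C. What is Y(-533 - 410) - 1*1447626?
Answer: -1448569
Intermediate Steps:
Y(-533 - 410) - 1*1447626 = (-533 - 410) - 1*1447626 = -943 - 1447626 = -1448569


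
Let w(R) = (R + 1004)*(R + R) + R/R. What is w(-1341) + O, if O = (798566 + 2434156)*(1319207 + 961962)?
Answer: 7374386115853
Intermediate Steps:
O = 7374385212018 (O = 3232722*2281169 = 7374385212018)
w(R) = 1 + 2*R*(1004 + R) (w(R) = (1004 + R)*(2*R) + 1 = 2*R*(1004 + R) + 1 = 1 + 2*R*(1004 + R))
w(-1341) + O = (1 + 2*(-1341)**2 + 2008*(-1341)) + 7374385212018 = (1 + 2*1798281 - 2692728) + 7374385212018 = (1 + 3596562 - 2692728) + 7374385212018 = 903835 + 7374385212018 = 7374386115853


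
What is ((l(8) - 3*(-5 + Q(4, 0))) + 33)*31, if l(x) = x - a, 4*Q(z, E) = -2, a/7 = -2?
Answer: 4433/2 ≈ 2216.5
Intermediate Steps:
a = -14 (a = 7*(-2) = -14)
Q(z, E) = -1/2 (Q(z, E) = (1/4)*(-2) = -1/2)
l(x) = 14 + x (l(x) = x - 1*(-14) = x + 14 = 14 + x)
((l(8) - 3*(-5 + Q(4, 0))) + 33)*31 = (((14 + 8) - 3*(-5 - 1/2)) + 33)*31 = ((22 - 3*(-11)/2) + 33)*31 = ((22 - 1*(-33/2)) + 33)*31 = ((22 + 33/2) + 33)*31 = (77/2 + 33)*31 = (143/2)*31 = 4433/2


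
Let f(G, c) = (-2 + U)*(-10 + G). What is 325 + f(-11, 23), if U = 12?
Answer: 115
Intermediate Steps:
f(G, c) = -100 + 10*G (f(G, c) = (-2 + 12)*(-10 + G) = 10*(-10 + G) = -100 + 10*G)
325 + f(-11, 23) = 325 + (-100 + 10*(-11)) = 325 + (-100 - 110) = 325 - 210 = 115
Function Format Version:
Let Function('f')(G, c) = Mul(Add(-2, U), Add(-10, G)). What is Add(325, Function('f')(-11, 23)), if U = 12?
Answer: 115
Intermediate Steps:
Function('f')(G, c) = Add(-100, Mul(10, G)) (Function('f')(G, c) = Mul(Add(-2, 12), Add(-10, G)) = Mul(10, Add(-10, G)) = Add(-100, Mul(10, G)))
Add(325, Function('f')(-11, 23)) = Add(325, Add(-100, Mul(10, -11))) = Add(325, Add(-100, -110)) = Add(325, -210) = 115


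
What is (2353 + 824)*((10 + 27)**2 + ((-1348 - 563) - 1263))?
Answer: -5734485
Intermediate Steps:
(2353 + 824)*((10 + 27)**2 + ((-1348 - 563) - 1263)) = 3177*(37**2 + (-1911 - 1263)) = 3177*(1369 - 3174) = 3177*(-1805) = -5734485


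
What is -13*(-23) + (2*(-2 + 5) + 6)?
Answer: 311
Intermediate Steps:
-13*(-23) + (2*(-2 + 5) + 6) = 299 + (2*3 + 6) = 299 + (6 + 6) = 299 + 12 = 311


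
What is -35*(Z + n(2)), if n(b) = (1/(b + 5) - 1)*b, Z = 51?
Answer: -1725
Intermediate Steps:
n(b) = b*(-1 + 1/(5 + b)) (n(b) = (1/(5 + b) - 1)*b = (-1 + 1/(5 + b))*b = b*(-1 + 1/(5 + b)))
-35*(Z + n(2)) = -35*(51 - 1*2*(4 + 2)/(5 + 2)) = -35*(51 - 1*2*6/7) = -35*(51 - 1*2*1/7*6) = -35*(51 - 12/7) = -35*345/7 = -1725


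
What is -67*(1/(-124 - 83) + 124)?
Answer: -1719689/207 ≈ -8307.7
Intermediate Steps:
-67*(1/(-124 - 83) + 124) = -67*(1/(-207) + 124) = -67*(-1/207 + 124) = -67*25667/207 = -1719689/207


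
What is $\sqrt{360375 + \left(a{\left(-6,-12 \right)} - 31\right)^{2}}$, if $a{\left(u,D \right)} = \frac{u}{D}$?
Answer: $\frac{\sqrt{1445221}}{2} \approx 601.09$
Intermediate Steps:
$\sqrt{360375 + \left(a{\left(-6,-12 \right)} - 31\right)^{2}} = \sqrt{360375 + \left(- \frac{6}{-12} - 31\right)^{2}} = \sqrt{360375 + \left(\left(-6\right) \left(- \frac{1}{12}\right) - 31\right)^{2}} = \sqrt{360375 + \left(\frac{1}{2} - 31\right)^{2}} = \sqrt{360375 + \left(- \frac{61}{2}\right)^{2}} = \sqrt{360375 + \frac{3721}{4}} = \sqrt{\frac{1445221}{4}} = \frac{\sqrt{1445221}}{2}$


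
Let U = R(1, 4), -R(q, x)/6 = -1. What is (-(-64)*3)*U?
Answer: 1152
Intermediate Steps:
R(q, x) = 6 (R(q, x) = -6*(-1) = 6)
U = 6
(-(-64)*3)*U = -(-64)*3*6 = -16*(-12)*6 = 192*6 = 1152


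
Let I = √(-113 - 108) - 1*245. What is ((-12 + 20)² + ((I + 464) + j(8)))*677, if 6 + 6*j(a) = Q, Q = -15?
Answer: 378443/2 + 677*I*√221 ≈ 1.8922e+5 + 10064.0*I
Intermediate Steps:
j(a) = -7/2 (j(a) = -1 + (⅙)*(-15) = -1 - 5/2 = -7/2)
I = -245 + I*√221 (I = √(-221) - 245 = I*√221 - 245 = -245 + I*√221 ≈ -245.0 + 14.866*I)
((-12 + 20)² + ((I + 464) + j(8)))*677 = ((-12 + 20)² + (((-245 + I*√221) + 464) - 7/2))*677 = (8² + ((219 + I*√221) - 7/2))*677 = (64 + (431/2 + I*√221))*677 = (559/2 + I*√221)*677 = 378443/2 + 677*I*√221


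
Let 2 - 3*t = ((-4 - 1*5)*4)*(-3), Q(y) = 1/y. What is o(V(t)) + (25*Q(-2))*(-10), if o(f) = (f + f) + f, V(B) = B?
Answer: 19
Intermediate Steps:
t = -106/3 (t = 2/3 - (-4 - 1*5)*4*(-3)/3 = 2/3 - (-4 - 5)*4*(-3)/3 = 2/3 - (-9*4)*(-3)/3 = 2/3 - (-12)*(-3) = 2/3 - 1/3*108 = 2/3 - 36 = -106/3 ≈ -35.333)
o(f) = 3*f (o(f) = 2*f + f = 3*f)
o(V(t)) + (25*Q(-2))*(-10) = 3*(-106/3) + (25/(-2))*(-10) = -106 + (25*(-1/2))*(-10) = -106 - 25/2*(-10) = -106 + 125 = 19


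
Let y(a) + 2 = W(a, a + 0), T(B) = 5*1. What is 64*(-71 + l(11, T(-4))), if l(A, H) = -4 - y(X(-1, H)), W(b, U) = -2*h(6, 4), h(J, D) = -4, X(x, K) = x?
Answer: -5184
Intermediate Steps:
T(B) = 5
W(b, U) = 8 (W(b, U) = -2*(-4) = 8)
y(a) = 6 (y(a) = -2 + 8 = 6)
l(A, H) = -10 (l(A, H) = -4 - 1*6 = -4 - 6 = -10)
64*(-71 + l(11, T(-4))) = 64*(-71 - 10) = 64*(-81) = -5184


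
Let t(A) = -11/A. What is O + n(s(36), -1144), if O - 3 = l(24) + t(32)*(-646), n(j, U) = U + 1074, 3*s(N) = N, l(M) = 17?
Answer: 2753/16 ≈ 172.06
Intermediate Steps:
s(N) = N/3
n(j, U) = 1074 + U
O = 3873/16 (O = 3 + (17 - 11/32*(-646)) = 3 + (17 + 3553/16) = 3 + 3825/16 = 3873/16 ≈ 242.06)
O + n(s(36), -1144) = 3873/16 + (1074 - 1144) = 3873/16 - 70 = 2753/16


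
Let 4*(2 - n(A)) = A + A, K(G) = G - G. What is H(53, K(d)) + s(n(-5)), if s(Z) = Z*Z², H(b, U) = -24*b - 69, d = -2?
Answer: -9999/8 ≈ -1249.9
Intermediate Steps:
K(G) = 0
n(A) = 2 - A/2 (n(A) = 2 - (A + A)/4 = 2 - A/2)
H(b, U) = -69 - 24*b
s(Z) = Z³
H(53, K(d)) + s(n(-5)) = (-69 - 24*53) + (2 - ½*(-5))³ = (-69 - 1272) + (2 + 5/2)³ = -1341 + (9/2)³ = -1341 + 729/8 = -9999/8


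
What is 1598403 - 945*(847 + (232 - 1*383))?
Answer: 940683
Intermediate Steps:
1598403 - 945*(847 + (232 - 1*383)) = 1598403 - 945*(847 + (232 - 383)) = 1598403 - 945*(847 - 151) = 1598403 - 945*696 = 1598403 - 657720 = 940683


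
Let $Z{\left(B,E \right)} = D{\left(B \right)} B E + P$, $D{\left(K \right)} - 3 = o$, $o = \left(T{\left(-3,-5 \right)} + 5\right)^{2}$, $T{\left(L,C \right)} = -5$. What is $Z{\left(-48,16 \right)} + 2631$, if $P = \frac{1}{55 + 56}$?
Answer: $\frac{36298}{111} \approx 327.01$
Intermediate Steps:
$P = \frac{1}{111} \approx 0.009009$
$o = 0$ ($o = \left(-5 + 5\right)^{2} = 0^{2} = 0$)
$D{\left(K \right)} = 3$ ($D{\left(K \right)} = 3 + 0 = 3$)
$Z{\left(B,E \right)} = \frac{1}{111} + 3 B E$ ($Z{\left(B,E \right)} = 3 B E + \frac{1}{111} = \frac{1}{111} + 3 B E$)
$Z{\left(-48,16 \right)} + 2631 = \left(\frac{1}{111} + 3 \left(-48\right) 16\right) + 2631 = \left(\frac{1}{111} - 2304\right) + 2631 = - \frac{255743}{111} + 2631 = \frac{36298}{111}$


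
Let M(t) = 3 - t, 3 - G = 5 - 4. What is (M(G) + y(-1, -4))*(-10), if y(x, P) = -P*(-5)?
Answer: 190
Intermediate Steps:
y(x, P) = 5*P (y(x, P) = -(-5)*P = 5*P)
G = 2 (G = 3 - (5 - 4) = 3 - 1*1 = 3 - 1 = 2)
(M(G) + y(-1, -4))*(-10) = ((3 - 1*2) + 5*(-4))*(-10) = ((3 - 2) - 20)*(-10) = (1 - 20)*(-10) = -19*(-10) = 190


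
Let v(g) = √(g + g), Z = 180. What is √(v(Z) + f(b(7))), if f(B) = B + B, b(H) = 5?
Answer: √(10 + 6*√10) ≈ 5.3827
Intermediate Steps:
v(g) = √2*√g (v(g) = √(2*g) = √2*√g)
f(B) = 2*B
√(v(Z) + f(b(7))) = √(√2*√180 + 2*5) = √(√2*(6*√5) + 10) = √(6*√10 + 10) = √(10 + 6*√10)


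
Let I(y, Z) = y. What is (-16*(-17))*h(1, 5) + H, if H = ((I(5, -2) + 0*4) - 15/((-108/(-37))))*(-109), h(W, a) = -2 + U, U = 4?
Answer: 20129/36 ≈ 559.14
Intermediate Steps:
h(W, a) = 2 (h(W, a) = -2 + 4 = 2)
H = 545/36 (H = ((5 + 0*4) - 15/((-108/(-37))))*(-109) = ((5 + 0) - 15/((-108*(-1/37))))*(-109) = (5 - 15/108/37)*(-109) = (5 - 15*37/108)*(-109) = (5 - 185/36)*(-109) = -5/36*(-109) = 545/36 ≈ 15.139)
(-16*(-17))*h(1, 5) + H = -16*(-17)*2 + 545/36 = 272*2 + 545/36 = 544 + 545/36 = 20129/36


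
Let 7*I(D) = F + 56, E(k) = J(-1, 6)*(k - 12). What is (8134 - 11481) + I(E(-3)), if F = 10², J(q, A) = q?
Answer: -23273/7 ≈ -3324.7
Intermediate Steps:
F = 100
E(k) = 12 - k (E(k) = -(k - 12) = -(-12 + k) = 12 - k)
I(D) = 156/7 (I(D) = (100 + 56)/7 = (⅐)*156 = 156/7)
(8134 - 11481) + I(E(-3)) = (8134 - 11481) + 156/7 = -3347 + 156/7 = -23273/7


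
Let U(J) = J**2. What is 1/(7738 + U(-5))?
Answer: 1/7763 ≈ 0.00012882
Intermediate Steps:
1/(7738 + U(-5)) = 1/(7738 + (-5)**2) = 1/(7738 + 25) = 1/7763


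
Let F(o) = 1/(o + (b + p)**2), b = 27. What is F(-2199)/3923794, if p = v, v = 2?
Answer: -1/5328512252 ≈ -1.8767e-10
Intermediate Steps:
p = 2
F(o) = 1/(841 + o) (F(o) = 1/(o + (27 + 2)**2) = 1/(o + 29**2) = 1/(o + 841) = 1/(841 + o))
F(-2199)/3923794 = 1/((841 - 2199)*3923794) = (1/3923794)/(-1358) = -1/1358*1/3923794 = -1/5328512252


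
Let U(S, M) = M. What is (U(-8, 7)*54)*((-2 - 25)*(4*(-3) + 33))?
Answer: -214326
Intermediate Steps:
(U(-8, 7)*54)*((-2 - 25)*(4*(-3) + 33)) = (7*54)*((-2 - 25)*(4*(-3) + 33)) = 378*(-27*(-12 + 33)) = 378*(-27*21) = 378*(-567) = -214326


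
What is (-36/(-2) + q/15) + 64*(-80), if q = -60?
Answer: -5106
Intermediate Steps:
(-36/(-2) + q/15) + 64*(-80) = (-36/(-2) - 60/15) + 64*(-80) = (-36*(-½) - 60*1/15) - 5120 = (18 - 4) - 5120 = 14 - 5120 = -5106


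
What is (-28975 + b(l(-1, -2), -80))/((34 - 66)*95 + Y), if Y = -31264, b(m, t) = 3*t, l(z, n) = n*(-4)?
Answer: 29215/34304 ≈ 0.85165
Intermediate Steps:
l(z, n) = -4*n
(-28975 + b(l(-1, -2), -80))/((34 - 66)*95 + Y) = (-28975 + 3*(-80))/((34 - 66)*95 - 31264) = (-28975 - 240)/(-32*95 - 31264) = -29215/(-3040 - 31264) = -29215/(-34304) = -29215*(-1/34304) = 29215/34304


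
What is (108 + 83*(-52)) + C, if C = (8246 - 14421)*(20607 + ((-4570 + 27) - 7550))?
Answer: -52578158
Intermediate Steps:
C = -52573950 (C = -6175*(20607 + (-4543 - 7550)) = -6175*(20607 - 12093) = -6175*8514 = -52573950)
(108 + 83*(-52)) + C = (108 + 83*(-52)) - 52573950 = (108 - 4316) - 52573950 = -4208 - 52573950 = -52578158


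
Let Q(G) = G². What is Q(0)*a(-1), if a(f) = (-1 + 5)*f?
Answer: 0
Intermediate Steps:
a(f) = 4*f
Q(0)*a(-1) = 0²*(4*(-1)) = 0*(-4) = 0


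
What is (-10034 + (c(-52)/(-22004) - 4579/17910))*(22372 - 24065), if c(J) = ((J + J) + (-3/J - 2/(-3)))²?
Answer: 1005760334369336319/59201321920 ≈ 1.6989e+7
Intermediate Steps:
c(J) = (⅔ - 3/J + 2*J)² (c(J) = (2*J + (-3/J - 2*(-⅓)))² = (2*J + (-3/J + ⅔))² = (2*J + (⅔ - 3/J))² = (⅔ - 3/J + 2*J)²)
(-10034 + (c(-52)/(-22004) - 4579/17910))*(22372 - 24065) = (-10034 + (((⅑)*(-9 + 2*(-52) + 6*(-52)²)²/(-52)²)/(-22004) - 4579/17910))*(22372 - 24065) = (-10034 + (((⅑)*(1/2704)*(-9 - 104 + 6*2704)²)*(-1/22004) - 4579*1/17910))*(-1693) = (-10034 + (((⅑)*(1/2704)*(-9 - 104 + 16224)²)*(-1/22004) - 4579/17910))*(-1693) = (-10034 + (((⅑)*(1/2704)*16111²)*(-1/22004) - 4579/17910))*(-1693) = (-10034 + (((⅑)*(1/2704)*259564321)*(-1/22004) - 4579/17910))*(-1693) = (-10034 + ((259564321/24336)*(-1/22004) - 4579/17910))*(-1693) = (-10034 + (-259564321/535489344 - 4579/17910))*(-1693) = (-10034 - 43832115403/59201321920)*(-1693) = -594069896260683/59201321920*(-1693) = 1005760334369336319/59201321920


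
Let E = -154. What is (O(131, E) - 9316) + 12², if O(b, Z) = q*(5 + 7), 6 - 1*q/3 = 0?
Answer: -8956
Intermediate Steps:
q = 18 (q = 18 - 3*0 = 18 + 0 = 18)
O(b, Z) = 216 (O(b, Z) = 18*(5 + 7) = 18*12 = 216)
(O(131, E) - 9316) + 12² = (216 - 9316) + 12² = -9100 + 144 = -8956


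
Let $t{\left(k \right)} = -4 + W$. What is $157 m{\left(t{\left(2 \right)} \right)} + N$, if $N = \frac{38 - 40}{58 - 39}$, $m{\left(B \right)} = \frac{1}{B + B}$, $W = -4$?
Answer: $- \frac{3015}{304} \approx -9.9178$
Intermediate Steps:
$t{\left(k \right)} = -8$ ($t{\left(k \right)} = -4 - 4 = -8$)
$m{\left(B \right)} = \frac{1}{2 B}$
$N = - \frac{2}{19} \approx -0.10526$
$157 m{\left(t{\left(2 \right)} \right)} + N = 157 \frac{1}{2 \left(-8\right)} - \frac{2}{19} = 157 \cdot \frac{1}{2} \left(- \frac{1}{8}\right) - \frac{2}{19} = 157 \left(- \frac{1}{16}\right) - \frac{2}{19} = - \frac{157}{16} - \frac{2}{19} = - \frac{3015}{304}$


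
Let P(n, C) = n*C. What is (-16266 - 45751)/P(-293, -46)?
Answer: -62017/13478 ≈ -4.6013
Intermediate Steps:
P(n, C) = C*n
(-16266 - 45751)/P(-293, -46) = (-16266 - 45751)/((-46*(-293))) = -62017/13478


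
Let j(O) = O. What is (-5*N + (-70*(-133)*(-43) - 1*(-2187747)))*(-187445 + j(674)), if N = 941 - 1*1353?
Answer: -334222408767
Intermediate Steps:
N = -412 (N = 941 - 1353 = -412)
(-5*N + (-70*(-133)*(-43) - 1*(-2187747)))*(-187445 + j(674)) = (-5*(-412) + (-70*(-133)*(-43) - 1*(-2187747)))*(-187445 + 674) = (2060 + (9310*(-43) + 2187747))*(-186771) = (2060 + (-400330 + 2187747))*(-186771) = (2060 + 1787417)*(-186771) = 1789477*(-186771) = -334222408767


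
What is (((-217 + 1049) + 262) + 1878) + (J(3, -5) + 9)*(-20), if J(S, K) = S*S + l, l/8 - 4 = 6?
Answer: 1012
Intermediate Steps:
l = 80 (l = 32 + 8*6 = 32 + 48 = 80)
J(S, K) = 80 + S² (J(S, K) = S*S + 80 = S² + 80 = 80 + S²)
(((-217 + 1049) + 262) + 1878) + (J(3, -5) + 9)*(-20) = (((-217 + 1049) + 262) + 1878) + ((80 + 3²) + 9)*(-20) = ((832 + 262) + 1878) + ((80 + 9) + 9)*(-20) = (1094 + 1878) + (89 + 9)*(-20) = 2972 + 98*(-20) = 2972 - 1960 = 1012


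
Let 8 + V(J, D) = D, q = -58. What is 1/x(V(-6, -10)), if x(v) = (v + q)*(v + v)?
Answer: 1/2736 ≈ 0.00036550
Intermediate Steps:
V(J, D) = -8 + D
x(v) = 2*v*(-58 + v) (x(v) = (v - 58)*(v + v) = (-58 + v)*(2*v) = 2*v*(-58 + v))
1/x(V(-6, -10)) = 1/(2*(-8 - 10)*(-58 + (-8 - 10))) = 1/(2*(-18)*(-58 - 18)) = 1/(2*(-18)*(-76)) = 1/2736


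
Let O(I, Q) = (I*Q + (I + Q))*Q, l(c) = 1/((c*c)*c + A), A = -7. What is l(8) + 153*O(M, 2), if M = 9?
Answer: 4481371/505 ≈ 8874.0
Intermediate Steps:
l(c) = 1/(-7 + c³) (l(c) = 1/((c*c)*c - 7) = 1/(c²*c - 7) = 1/(c³ - 7) = 1/(-7 + c³))
O(I, Q) = Q*(I + Q + I*Q) (O(I, Q) = (I + Q + I*Q)*Q = Q*(I + Q + I*Q))
l(8) + 153*O(M, 2) = 1/(-7 + 8³) + 153*(2*(9 + 2 + 9*2)) = 1/(-7 + 512) + 153*(2*(9 + 2 + 18)) = 1/505 + 153*(2*29) = 1/505 + 153*58 = 1/505 + 8874 = 4481371/505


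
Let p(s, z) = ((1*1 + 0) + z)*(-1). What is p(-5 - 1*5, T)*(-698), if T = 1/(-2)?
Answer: 349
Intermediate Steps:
T = -½ ≈ -0.50000
p(s, z) = -1 - z (p(s, z) = ((1 + 0) + z)*(-1) = (1 + z)*(-1) = -1 - z)
p(-5 - 1*5, T)*(-698) = (-1 - 1*(-½))*(-698) = (-1 + ½)*(-698) = -½*(-698) = 349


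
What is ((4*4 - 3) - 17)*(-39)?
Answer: 156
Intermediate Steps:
((4*4 - 3) - 17)*(-39) = ((16 - 3) - 17)*(-39) = (13 - 17)*(-39) = -4*(-39) = 156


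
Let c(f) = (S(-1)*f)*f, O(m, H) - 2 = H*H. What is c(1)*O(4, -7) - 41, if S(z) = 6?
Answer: 265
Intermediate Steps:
O(m, H) = 2 + H² (O(m, H) = 2 + H*H = 2 + H²)
c(f) = 6*f² (c(f) = (6*f)*f = 6*f²)
c(1)*O(4, -7) - 41 = (6*1²)*(2 + (-7)²) - 41 = (6*1)*(2 + 49) - 41 = 6*51 - 41 = 306 - 41 = 265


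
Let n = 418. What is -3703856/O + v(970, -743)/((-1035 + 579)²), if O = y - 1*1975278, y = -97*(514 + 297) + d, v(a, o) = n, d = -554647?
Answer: 1268512159/892138464 ≈ 1.4219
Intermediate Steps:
v(a, o) = 418
y = -633314 (y = -97*(514 + 297) - 554647 = -97*811 - 554647 = -78667 - 554647 = -633314)
O = -2608592 (O = -633314 - 1*1975278 = -633314 - 1975278 = -2608592)
-3703856/O + v(970, -743)/((-1035 + 579)²) = -3703856/(-2608592) + 418/((-1035 + 579)²) = -3703856*(-1/2608592) + 418/((-456)²) = 231491/163037 + 418/207936 = 231491/163037 + 418*(1/207936) = 231491/163037 + 11/5472 = 1268512159/892138464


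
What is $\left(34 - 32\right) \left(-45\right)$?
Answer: $-90$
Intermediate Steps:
$\left(34 - 32\right) \left(-45\right) = 2 \left(-45\right) = -90$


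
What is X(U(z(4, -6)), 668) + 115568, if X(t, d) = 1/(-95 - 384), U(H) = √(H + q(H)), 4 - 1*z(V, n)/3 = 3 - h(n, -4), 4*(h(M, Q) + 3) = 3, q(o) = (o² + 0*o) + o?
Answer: 55357071/479 ≈ 1.1557e+5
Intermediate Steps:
q(o) = o + o² (q(o) = (o² + 0) + o = o² + o = o + o²)
h(M, Q) = -9/4 (h(M, Q) = -3 + (¼)*3 = -3 + ¾ = -9/4)
z(V, n) = -15/4 (z(V, n) = 12 - 3*(3 - 1*(-9/4)) = 12 - 3*(3 + 9/4) = 12 - 3*21/4 = 12 - 63/4 = -15/4)
U(H) = √(H + H*(1 + H))
X(t, d) = -1/479 (X(t, d) = 1/(-479) = -1/479)
X(U(z(4, -6)), 668) + 115568 = -1/479 + 115568 = 55357071/479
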